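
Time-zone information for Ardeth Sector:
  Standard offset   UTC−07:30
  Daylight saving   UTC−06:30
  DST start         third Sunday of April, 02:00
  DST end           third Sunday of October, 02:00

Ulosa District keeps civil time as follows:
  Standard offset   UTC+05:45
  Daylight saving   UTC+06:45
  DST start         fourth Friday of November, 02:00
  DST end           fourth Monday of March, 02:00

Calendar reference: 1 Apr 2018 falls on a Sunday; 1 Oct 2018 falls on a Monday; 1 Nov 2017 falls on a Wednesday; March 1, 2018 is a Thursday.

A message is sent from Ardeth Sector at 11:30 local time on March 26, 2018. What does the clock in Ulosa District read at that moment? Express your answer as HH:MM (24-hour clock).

1 April 2018 is a Sunday, so the first Sunday is April 1 and the third is April 15.
1 October 2018 is a Monday, so the first Sunday is October 7 and the third is October 21.
March 26, 2018 does not fall between 15 April and 21 October, so daylight saving is not in effect and Ardeth Sector is at UTC−07:30.
11:30 Ardeth Sector + 7h30m = 19:00 UTC.
1 November 2017 is a Wednesday, so the first Friday is November 3 and the fourth is November 24.
1 March 2018 is a Thursday, so the first Monday is March 5 and the fourth is March 26.
At the standard offset (UTC+05:45), 19:00 UTC + 5h45m = 00:45 Ulosa District standard time (rolling into the next day, 27 March 2018).
Daylight saving runs 24 November 2017 – 26 March 2018; the standard-time date in Ulosa District, March 27, 2018, is outside that window, so Ulosa District is on standard time at UTC+05:45.
19:00 UTC + 5h45m = 00:45 Ulosa District (rolling into the next day, 27 March 2018).

00:45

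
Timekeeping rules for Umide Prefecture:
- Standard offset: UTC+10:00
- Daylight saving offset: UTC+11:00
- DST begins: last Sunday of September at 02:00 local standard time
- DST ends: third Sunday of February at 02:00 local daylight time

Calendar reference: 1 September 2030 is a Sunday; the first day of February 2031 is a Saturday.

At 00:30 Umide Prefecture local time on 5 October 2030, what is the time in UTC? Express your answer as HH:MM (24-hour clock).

13:30

1 September 2030 is a Sunday, so Sundays fall on 1, 8, 15, 22, 29; the last is September 29.
1 February 2031 is a Saturday, so the first Sunday is February 2 and the third is February 16.
Daylight saving runs 29 September 2030 – 16 February 2031; 5 October 2030 is inside that window, so Umide Prefecture is at UTC+11:00.
00:30 local − 11h = 13:30 UTC (rolling into the previous day, 4 October 2030).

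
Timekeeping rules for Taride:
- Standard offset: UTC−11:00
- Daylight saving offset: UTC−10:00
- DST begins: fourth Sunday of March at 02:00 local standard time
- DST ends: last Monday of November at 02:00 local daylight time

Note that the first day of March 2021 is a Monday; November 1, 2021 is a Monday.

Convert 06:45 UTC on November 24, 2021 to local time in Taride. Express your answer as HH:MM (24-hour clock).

20:45

1 March 2021 is a Monday, so the first Sunday is March 7 and the fourth is March 28.
1 November 2021 is a Monday, so Mondays fall on 1, 8, 15, 22, 29; the last is November 29.
At the standard offset (UTC−11:00), 06:45 UTC − 11h = 19:45 Taride standard time (rolling into the previous day, 23 November 2021).
The standard-time date in Taride, November 23, 2021, lies within the daylight-saving period (28 March – 29 November), so Taride is on daylight time, UTC−10:00.
06:45 UTC − 10h = 20:45 local (rolling into the previous day, 23 November 2021).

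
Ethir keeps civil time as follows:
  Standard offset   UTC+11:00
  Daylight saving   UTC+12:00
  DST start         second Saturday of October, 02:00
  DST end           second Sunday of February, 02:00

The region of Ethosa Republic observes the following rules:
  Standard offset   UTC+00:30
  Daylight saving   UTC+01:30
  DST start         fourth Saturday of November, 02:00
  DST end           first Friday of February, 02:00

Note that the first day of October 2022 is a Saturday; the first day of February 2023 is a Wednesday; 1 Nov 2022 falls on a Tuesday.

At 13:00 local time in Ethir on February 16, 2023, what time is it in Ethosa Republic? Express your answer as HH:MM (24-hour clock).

1 October 2022 is a Saturday, so the first Saturday is October 1 and the second is October 8.
1 February 2023 is a Wednesday, so the first Sunday is February 5 and the second is February 12.
February 16, 2023 is outside the daylight-saving period (8 October 2022 – 12 February 2023), so Ethir is on standard time, UTC+11:00.
13:00 Ethir − 11h = 02:00 UTC.
1 November 2022 is a Tuesday, so the first Saturday is November 5 and the fourth is November 26.
1 February 2023 is a Wednesday, so the first Friday is February 3.
At the standard offset (UTC+00:30), 02:00 UTC + 0h30m = 02:30 Ethosa Republic standard time.
Daylight saving runs 26 November 2022 – 3 February 2023; the standard-time date in Ethosa Republic, February 16, 2023, is outside that window, so Ethosa Republic is on standard time at UTC+00:30.
02:00 UTC + 0h30m = 02:30 Ethosa Republic.

02:30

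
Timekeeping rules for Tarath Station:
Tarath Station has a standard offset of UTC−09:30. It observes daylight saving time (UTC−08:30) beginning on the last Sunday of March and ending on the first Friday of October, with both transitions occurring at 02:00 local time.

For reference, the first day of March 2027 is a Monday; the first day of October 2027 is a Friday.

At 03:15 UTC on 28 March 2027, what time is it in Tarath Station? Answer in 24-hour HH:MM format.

1 March 2027 is a Monday, so Sundays fall on 7, 14, 21, 28; the last is March 28.
1 October 2027 is a Friday, so the first Friday is October 1.
At the standard offset (UTC−09:30), 03:15 UTC − 9h30m = 17:45 Tarath Station standard time (rolling into the previous day, 27 March 2027).
The standard-time date in Tarath Station, 27 March 2027, does not fall between 28 March and 1 October, so daylight saving is not in effect and Tarath Station is at UTC−09:30.
03:15 UTC − 9h30m = 17:45 local (rolling into the previous day, 27 March 2027).

17:45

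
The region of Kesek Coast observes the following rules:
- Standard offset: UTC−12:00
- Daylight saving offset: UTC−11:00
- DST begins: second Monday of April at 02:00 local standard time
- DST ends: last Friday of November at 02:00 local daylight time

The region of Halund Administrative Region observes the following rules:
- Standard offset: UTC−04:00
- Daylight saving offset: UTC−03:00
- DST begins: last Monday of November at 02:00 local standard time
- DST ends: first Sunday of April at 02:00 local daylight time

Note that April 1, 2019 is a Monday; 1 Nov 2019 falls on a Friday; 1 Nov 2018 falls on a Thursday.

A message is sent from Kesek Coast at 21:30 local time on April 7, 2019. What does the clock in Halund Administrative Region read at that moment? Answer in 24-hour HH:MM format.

1 April 2019 is a Monday, so the first Monday is April 1 and the second is April 8.
1 November 2019 is a Friday, so Fridays fall on 1, 8, 15, 22, 29; the last is November 29.
Daylight saving runs 8 April – 29 November; April 7, 2019 is outside that window, so Kesek Coast is on standard time at UTC−12:00.
21:30 Kesek Coast + 12h = 09:30 UTC (rolling into the next day, 8 April 2019).
1 November 2018 is a Thursday, so Mondays fall on 5, 12, 19, 26; the last is November 26.
1 April 2019 is a Monday, so the first Sunday is April 7.
At the standard offset (UTC−04:00), 09:30 UTC − 4h = 05:30 Halund Administrative Region standard time.
The standard-time date in Halund Administrative Region, April 8, 2019, is outside the daylight-saving period (26 November 2018 – 7 April 2019), so Halund Administrative Region is on standard time, UTC−04:00.
09:30 UTC − 4h = 05:30 Halund Administrative Region.

05:30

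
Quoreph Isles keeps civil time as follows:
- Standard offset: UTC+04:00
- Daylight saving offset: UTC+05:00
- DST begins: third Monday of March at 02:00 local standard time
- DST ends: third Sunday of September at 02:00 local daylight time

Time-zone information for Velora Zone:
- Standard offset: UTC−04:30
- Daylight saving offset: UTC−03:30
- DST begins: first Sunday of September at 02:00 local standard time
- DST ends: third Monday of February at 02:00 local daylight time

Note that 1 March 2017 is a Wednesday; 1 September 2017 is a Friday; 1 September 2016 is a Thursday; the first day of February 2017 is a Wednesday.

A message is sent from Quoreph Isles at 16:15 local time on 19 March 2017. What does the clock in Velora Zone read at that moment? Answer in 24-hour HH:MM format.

07:45

1 March 2017 is a Wednesday, so the first Monday is March 6 and the third is March 20.
1 September 2017 is a Friday, so the first Sunday is September 3 and the third is September 17.
19 March 2017 does not fall between 20 March and 17 September, so daylight saving is not in effect and Quoreph Isles is at UTC+04:00.
16:15 Quoreph Isles − 4h = 12:15 UTC.
1 September 2016 is a Thursday, so the first Sunday is September 4.
1 February 2017 is a Wednesday, so the first Monday is February 6 and the third is February 20.
At the standard offset (UTC−04:30), 12:15 UTC − 4h30m = 07:45 Velora Zone standard time.
The standard-time date in Velora Zone, 19 March 2017, does not fall between 4 September 2016 and 20 February 2017, so daylight saving is not in effect and Velora Zone is at UTC−04:30.
12:15 UTC − 4h30m = 07:45 Velora Zone.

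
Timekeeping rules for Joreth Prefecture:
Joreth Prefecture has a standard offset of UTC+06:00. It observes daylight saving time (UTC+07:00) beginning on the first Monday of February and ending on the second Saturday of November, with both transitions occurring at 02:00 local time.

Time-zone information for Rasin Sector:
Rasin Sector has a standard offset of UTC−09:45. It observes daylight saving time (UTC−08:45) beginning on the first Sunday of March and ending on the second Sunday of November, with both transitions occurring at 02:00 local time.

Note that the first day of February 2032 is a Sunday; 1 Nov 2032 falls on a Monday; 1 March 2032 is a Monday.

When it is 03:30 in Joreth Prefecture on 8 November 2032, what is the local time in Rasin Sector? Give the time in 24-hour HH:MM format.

1 February 2032 is a Sunday, so the first Monday is February 2.
1 November 2032 is a Monday, so the first Saturday is November 6 and the second is November 13.
8 November 2032 falls between 2 February and 13 November, so daylight saving is in effect and Joreth Prefecture is at UTC+07:00.
03:30 Joreth Prefecture − 7h = 20:30 UTC (rolling into the previous day, 7 November 2032).
1 March 2032 is a Monday, so the first Sunday is March 7.
1 November 2032 is a Monday, so the first Sunday is November 7 and the second is November 14.
At the standard offset (UTC−09:45), 20:30 UTC − 9h45m = 10:45 Rasin Sector standard time.
The standard-time date in Rasin Sector, 7 November 2032, lies within the daylight-saving period (7 March – 14 November), so Rasin Sector is on daylight time, UTC−08:45.
20:30 UTC − 8h45m = 11:45 Rasin Sector.

11:45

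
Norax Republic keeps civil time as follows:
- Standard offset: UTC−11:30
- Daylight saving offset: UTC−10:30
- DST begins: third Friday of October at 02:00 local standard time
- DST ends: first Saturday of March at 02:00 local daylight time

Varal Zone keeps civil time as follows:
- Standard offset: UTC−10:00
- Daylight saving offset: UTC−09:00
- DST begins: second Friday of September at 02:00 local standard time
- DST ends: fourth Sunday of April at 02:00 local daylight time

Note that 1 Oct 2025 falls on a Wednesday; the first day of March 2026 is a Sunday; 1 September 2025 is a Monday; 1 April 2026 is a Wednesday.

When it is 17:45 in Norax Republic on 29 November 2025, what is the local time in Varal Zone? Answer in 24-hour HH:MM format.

1 October 2025 is a Wednesday, so the first Friday is October 3 and the third is October 17.
1 March 2026 is a Sunday, so the first Saturday is March 7.
29 November 2025 lies within the daylight-saving period (17 October 2025 – 7 March 2026), so Norax Republic is on daylight time, UTC−10:30.
17:45 Norax Republic + 10h30m = 04:15 UTC (rolling into the next day, 30 November 2025).
1 September 2025 is a Monday, so the first Friday is September 5 and the second is September 12.
1 April 2026 is a Wednesday, so the first Sunday is April 5 and the fourth is April 26.
At the standard offset (UTC−10:00), 04:15 UTC − 10h = 18:15 Varal Zone standard time (rolling into the previous day, 29 November 2025).
Daylight saving runs 12 September 2025 – 26 April 2026; the standard-time date in Varal Zone, 29 November 2025, is inside that window, so Varal Zone is at UTC−09:00.
04:15 UTC − 9h = 19:15 Varal Zone (rolling into the previous day, 29 November 2025).

19:15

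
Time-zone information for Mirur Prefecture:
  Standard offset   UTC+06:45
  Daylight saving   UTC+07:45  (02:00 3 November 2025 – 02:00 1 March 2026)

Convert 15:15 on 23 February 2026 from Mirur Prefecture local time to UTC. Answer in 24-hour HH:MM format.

23 February 2026 falls between 3 November 2025 and 1 March 2026, so daylight saving is in effect and Mirur Prefecture is at UTC+07:45.
15:15 local − 7h45m = 07:30 UTC.

07:30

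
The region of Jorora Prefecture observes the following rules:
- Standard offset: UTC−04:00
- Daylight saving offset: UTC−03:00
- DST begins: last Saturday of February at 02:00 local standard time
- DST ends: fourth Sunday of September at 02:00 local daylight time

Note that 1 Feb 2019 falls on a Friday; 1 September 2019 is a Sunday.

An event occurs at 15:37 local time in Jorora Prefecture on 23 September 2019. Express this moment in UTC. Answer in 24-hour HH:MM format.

1 February 2019 is a Friday, so Saturdays fall on 2, 9, 16, 23; the last is February 23.
1 September 2019 is a Sunday, so the first Sunday is September 1 and the fourth is September 22.
23 September 2019 does not fall between 23 February and 22 September, so daylight saving is not in effect and Jorora Prefecture is at UTC−04:00.
15:37 local + 4h = 19:37 UTC.

19:37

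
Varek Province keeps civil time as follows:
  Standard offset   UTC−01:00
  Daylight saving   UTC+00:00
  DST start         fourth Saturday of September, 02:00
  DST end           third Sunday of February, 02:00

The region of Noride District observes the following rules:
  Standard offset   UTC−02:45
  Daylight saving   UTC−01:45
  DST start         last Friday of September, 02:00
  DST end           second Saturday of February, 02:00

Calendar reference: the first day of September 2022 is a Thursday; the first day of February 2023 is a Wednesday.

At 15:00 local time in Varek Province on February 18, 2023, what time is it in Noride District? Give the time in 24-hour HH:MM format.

1 September 2022 is a Thursday, so the first Saturday is September 3 and the fourth is September 24.
1 February 2023 is a Wednesday, so the first Sunday is February 5 and the third is February 19.
February 18, 2023 falls between 24 September 2022 and 19 February 2023, so daylight saving is in effect and Varek Province is at UTC+00:00.
15:00 Varek Province − 0h = 15:00 UTC.
1 September 2022 is a Thursday, so Fridays fall on 2, 9, 16, 23, 30; the last is September 30.
1 February 2023 is a Wednesday, so the first Saturday is February 4 and the second is February 11.
At the standard offset (UTC−02:45), 15:00 UTC − 2h45m = 12:15 Noride District standard time.
The standard-time date in Noride District, February 18, 2023, is outside the daylight-saving period (30 September 2022 – 11 February 2023), so Noride District is on standard time, UTC−02:45.
15:00 UTC − 2h45m = 12:15 Noride District.

12:15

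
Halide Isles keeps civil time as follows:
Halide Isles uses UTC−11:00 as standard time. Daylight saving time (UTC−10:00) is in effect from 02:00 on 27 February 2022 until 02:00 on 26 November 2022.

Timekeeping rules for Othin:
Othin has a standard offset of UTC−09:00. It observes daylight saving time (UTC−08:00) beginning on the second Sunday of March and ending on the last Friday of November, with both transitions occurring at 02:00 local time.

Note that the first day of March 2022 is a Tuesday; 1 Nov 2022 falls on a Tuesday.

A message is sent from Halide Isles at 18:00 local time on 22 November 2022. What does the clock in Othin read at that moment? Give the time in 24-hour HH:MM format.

22 November 2022 lies within the daylight-saving period (27 February – 26 November), so Halide Isles is on daylight time, UTC−10:00.
18:00 Halide Isles + 10h = 04:00 UTC (rolling into the next day, 23 November 2022).
1 March 2022 is a Tuesday, so the first Sunday is March 6 and the second is March 13.
1 November 2022 is a Tuesday, so Fridays fall on 4, 11, 18, 25; the last is November 25.
At the standard offset (UTC−09:00), 04:00 UTC − 9h = 19:00 Othin standard time (rolling into the previous day, 22 November 2022).
The standard-time date in Othin, 22 November 2022, lies within the daylight-saving period (13 March – 25 November), so Othin is on daylight time, UTC−08:00.
04:00 UTC − 8h = 20:00 Othin (rolling into the previous day, 22 November 2022).

20:00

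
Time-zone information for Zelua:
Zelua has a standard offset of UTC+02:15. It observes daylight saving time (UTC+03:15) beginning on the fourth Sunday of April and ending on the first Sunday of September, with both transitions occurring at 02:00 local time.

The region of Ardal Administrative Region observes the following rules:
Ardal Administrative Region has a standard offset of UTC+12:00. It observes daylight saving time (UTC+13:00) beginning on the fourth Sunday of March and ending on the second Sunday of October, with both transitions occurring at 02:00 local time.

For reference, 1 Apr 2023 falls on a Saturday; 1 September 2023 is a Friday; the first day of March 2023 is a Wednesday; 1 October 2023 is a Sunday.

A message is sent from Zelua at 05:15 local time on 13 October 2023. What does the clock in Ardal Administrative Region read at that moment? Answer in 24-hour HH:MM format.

1 April 2023 is a Saturday, so the first Sunday is April 2 and the fourth is April 23.
1 September 2023 is a Friday, so the first Sunday is September 3.
Daylight saving runs 23 April – 3 September; 13 October 2023 is outside that window, so Zelua is on standard time at UTC+02:15.
05:15 Zelua − 2h15m = 03:00 UTC.
1 March 2023 is a Wednesday, so the first Sunday is March 5 and the fourth is March 26.
1 October 2023 is a Sunday, so the first Sunday is October 1 and the second is October 8.
At the standard offset (UTC+12:00), 03:00 UTC + 12h = 15:00 Ardal Administrative Region standard time.
The standard-time date in Ardal Administrative Region, 13 October 2023, is outside the daylight-saving period (26 March – 8 October), so Ardal Administrative Region is on standard time, UTC+12:00.
03:00 UTC + 12h = 15:00 Ardal Administrative Region.

15:00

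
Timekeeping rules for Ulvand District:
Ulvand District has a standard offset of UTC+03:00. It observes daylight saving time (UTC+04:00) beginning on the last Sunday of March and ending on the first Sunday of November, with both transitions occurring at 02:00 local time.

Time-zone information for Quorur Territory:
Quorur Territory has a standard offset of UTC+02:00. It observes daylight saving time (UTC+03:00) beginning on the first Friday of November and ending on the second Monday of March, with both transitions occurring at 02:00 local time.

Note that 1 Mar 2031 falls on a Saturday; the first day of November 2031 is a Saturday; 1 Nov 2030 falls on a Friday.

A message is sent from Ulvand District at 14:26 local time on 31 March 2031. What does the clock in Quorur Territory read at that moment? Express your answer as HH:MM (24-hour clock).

1 March 2031 is a Saturday, so Sundays fall on 2, 9, 16, 23, 30; the last is March 30.
1 November 2031 is a Saturday, so the first Sunday is November 2.
Daylight saving runs 30 March – 2 November; 31 March 2031 is inside that window, so Ulvand District is at UTC+04:00.
14:26 Ulvand District − 4h = 10:26 UTC.
1 November 2030 is a Friday, so the first Friday is November 1.
1 March 2031 is a Saturday, so the first Monday is March 3 and the second is March 10.
At the standard offset (UTC+02:00), 10:26 UTC + 2h = 12:26 Quorur Territory standard time.
The standard-time date in Quorur Territory, 31 March 2031, does not fall between 1 November 2030 and 10 March 2031, so daylight saving is not in effect and Quorur Territory is at UTC+02:00.
10:26 UTC + 2h = 12:26 Quorur Territory.

12:26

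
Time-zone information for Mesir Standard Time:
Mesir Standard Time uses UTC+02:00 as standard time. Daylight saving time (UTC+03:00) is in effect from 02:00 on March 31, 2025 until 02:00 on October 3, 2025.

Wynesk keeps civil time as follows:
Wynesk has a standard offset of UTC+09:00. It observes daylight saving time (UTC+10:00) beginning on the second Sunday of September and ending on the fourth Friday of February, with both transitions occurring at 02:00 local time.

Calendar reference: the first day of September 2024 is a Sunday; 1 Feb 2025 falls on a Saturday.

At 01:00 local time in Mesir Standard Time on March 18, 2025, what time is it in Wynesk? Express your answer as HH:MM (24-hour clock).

March 18, 2025 is outside the daylight-saving period (31 March – 3 October), so Mesir Standard Time is on standard time, UTC+02:00.
01:00 Mesir Standard Time − 2h = 23:00 UTC (rolling into the previous day, 17 March 2025).
1 September 2024 is a Sunday, so the first Sunday is September 1 and the second is September 8.
1 February 2025 is a Saturday, so the first Friday is February 7 and the fourth is February 28.
At the standard offset (UTC+09:00), 23:00 UTC + 9h = 08:00 Wynesk standard time (rolling into the next day, 18 March 2025).
The standard-time date in Wynesk, March 18, 2025, does not fall between 8 September 2024 and 28 February 2025, so daylight saving is not in effect and Wynesk is at UTC+09:00.
23:00 UTC + 9h = 08:00 Wynesk (rolling into the next day, 18 March 2025).

08:00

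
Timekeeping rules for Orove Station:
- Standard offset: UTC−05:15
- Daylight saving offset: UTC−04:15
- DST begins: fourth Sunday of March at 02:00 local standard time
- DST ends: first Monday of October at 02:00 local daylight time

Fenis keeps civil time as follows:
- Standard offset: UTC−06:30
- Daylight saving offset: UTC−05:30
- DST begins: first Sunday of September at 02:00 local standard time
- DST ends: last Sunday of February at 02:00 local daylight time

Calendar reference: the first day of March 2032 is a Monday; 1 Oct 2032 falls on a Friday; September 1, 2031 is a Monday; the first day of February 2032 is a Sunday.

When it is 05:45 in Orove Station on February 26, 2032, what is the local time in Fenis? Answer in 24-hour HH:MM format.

1 March 2032 is a Monday, so the first Sunday is March 7 and the fourth is March 28.
1 October 2032 is a Friday, so the first Monday is October 4.
February 26, 2032 is outside the daylight-saving period (28 March – 4 October), so Orove Station is on standard time, UTC−05:15.
05:45 Orove Station + 5h15m = 11:00 UTC.
1 September 2031 is a Monday, so the first Sunday is September 7.
1 February 2032 is a Sunday, so Sundays fall on 1, 8, 15, 22, 29; the last is February 29.
At the standard offset (UTC−06:30), 11:00 UTC − 6h30m = 04:30 Fenis standard time.
The standard-time date in Fenis, February 26, 2032, lies within the daylight-saving period (7 September 2031 – 29 February 2032), so Fenis is on daylight time, UTC−05:30.
11:00 UTC − 5h30m = 05:30 Fenis.

05:30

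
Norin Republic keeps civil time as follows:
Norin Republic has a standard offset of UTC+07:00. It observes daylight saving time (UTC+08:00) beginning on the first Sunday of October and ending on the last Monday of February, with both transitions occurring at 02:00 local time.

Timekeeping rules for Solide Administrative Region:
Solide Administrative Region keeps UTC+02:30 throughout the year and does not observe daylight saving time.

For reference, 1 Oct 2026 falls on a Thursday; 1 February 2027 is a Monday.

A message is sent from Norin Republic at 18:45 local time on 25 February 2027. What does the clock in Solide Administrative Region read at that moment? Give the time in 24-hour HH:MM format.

1 October 2026 is a Thursday, so the first Sunday is October 4.
1 February 2027 is a Monday, so Mondays fall on 1, 8, 15, 22; the last is February 22.
Daylight saving runs 4 October 2026 – 22 February 2027; 25 February 2027 is outside that window, so Norin Republic is on standard time at UTC+07:00.
18:45 Norin Republic − 7h = 11:45 UTC.
Solide Administrative Region stays on UTC+02:30 all year.
11:45 UTC + 2h30m = 14:15 Solide Administrative Region.

14:15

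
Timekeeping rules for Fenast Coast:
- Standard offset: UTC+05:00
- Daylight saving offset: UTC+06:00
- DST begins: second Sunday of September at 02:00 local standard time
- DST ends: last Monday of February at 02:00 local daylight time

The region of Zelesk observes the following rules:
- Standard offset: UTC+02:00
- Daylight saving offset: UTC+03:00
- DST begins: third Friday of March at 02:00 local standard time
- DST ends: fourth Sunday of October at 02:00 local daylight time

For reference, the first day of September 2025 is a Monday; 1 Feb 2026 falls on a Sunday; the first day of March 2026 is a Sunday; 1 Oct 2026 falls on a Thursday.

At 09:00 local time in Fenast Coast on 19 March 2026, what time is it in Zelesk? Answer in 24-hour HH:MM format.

06:00

1 September 2025 is a Monday, so the first Sunday is September 7 and the second is September 14.
1 February 2026 is a Sunday, so Mondays fall on 2, 9, 16, 23; the last is February 23.
19 March 2026 does not fall between 14 September 2025 and 23 February 2026, so daylight saving is not in effect and Fenast Coast is at UTC+05:00.
09:00 Fenast Coast − 5h = 04:00 UTC.
1 March 2026 is a Sunday, so the first Friday is March 6 and the third is March 20.
1 October 2026 is a Thursday, so the first Sunday is October 4 and the fourth is October 25.
At the standard offset (UTC+02:00), 04:00 UTC + 2h = 06:00 Zelesk standard time.
Daylight saving runs 20 March – 25 October; the standard-time date in Zelesk, 19 March 2026, is outside that window, so Zelesk is on standard time at UTC+02:00.
04:00 UTC + 2h = 06:00 Zelesk.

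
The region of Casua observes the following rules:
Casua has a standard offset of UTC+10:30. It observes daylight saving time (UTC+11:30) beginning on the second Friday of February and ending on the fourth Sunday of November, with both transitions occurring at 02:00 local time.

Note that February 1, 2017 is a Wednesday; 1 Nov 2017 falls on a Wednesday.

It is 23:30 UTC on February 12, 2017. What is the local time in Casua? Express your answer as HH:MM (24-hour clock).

11:00

1 February 2017 is a Wednesday, so the first Friday is February 3 and the second is February 10.
1 November 2017 is a Wednesday, so the first Sunday is November 5 and the fourth is November 26.
At the standard offset (UTC+10:30), 23:30 UTC + 10h30m = 10:00 Casua standard time (rolling into the next day, 13 February 2017).
Daylight saving runs 10 February – 26 November; the standard-time date in Casua, February 13, 2017, is inside that window, so Casua is at UTC+11:30.
23:30 UTC + 11h30m = 11:00 local (rolling into the next day, 13 February 2017).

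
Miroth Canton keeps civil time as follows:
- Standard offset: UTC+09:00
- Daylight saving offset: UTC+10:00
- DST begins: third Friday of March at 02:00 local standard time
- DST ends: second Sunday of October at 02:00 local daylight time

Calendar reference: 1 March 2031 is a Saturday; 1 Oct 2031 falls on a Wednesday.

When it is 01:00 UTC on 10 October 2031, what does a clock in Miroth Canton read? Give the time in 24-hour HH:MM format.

1 March 2031 is a Saturday, so the first Friday is March 7 and the third is March 21.
1 October 2031 is a Wednesday, so the first Sunday is October 5 and the second is October 12.
At the standard offset (UTC+09:00), 01:00 UTC + 9h = 10:00 Miroth Canton standard time.
The standard-time date in Miroth Canton, 10 October 2031, falls between 21 March and 12 October, so daylight saving is in effect and Miroth Canton is at UTC+10:00.
01:00 UTC + 10h = 11:00 local.

11:00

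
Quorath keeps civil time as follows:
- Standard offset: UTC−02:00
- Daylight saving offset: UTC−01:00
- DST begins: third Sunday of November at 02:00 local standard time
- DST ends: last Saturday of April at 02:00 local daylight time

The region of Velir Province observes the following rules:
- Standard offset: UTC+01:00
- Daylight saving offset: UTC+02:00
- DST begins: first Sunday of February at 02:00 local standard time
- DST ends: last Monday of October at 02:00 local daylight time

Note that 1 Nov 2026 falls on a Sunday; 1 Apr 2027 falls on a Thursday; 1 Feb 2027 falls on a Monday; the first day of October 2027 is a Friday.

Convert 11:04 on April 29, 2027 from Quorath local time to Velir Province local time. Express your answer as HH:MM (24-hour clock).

15:04

1 November 2026 is a Sunday, so the first Sunday is November 1 and the third is November 15.
1 April 2027 is a Thursday, so Saturdays fall on 3, 10, 17, 24; the last is April 24.
April 29, 2027 does not fall between 15 November 2026 and 24 April 2027, so daylight saving is not in effect and Quorath is at UTC−02:00.
11:04 Quorath + 2h = 13:04 UTC.
1 February 2027 is a Monday, so the first Sunday is February 7.
1 October 2027 is a Friday, so Mondays fall on 4, 11, 18, 25; the last is October 25.
At the standard offset (UTC+01:00), 13:04 UTC + 1h = 14:04 Velir Province standard time.
Daylight saving runs 7 February – 25 October; the standard-time date in Velir Province, April 29, 2027, is inside that window, so Velir Province is at UTC+02:00.
13:04 UTC + 2h = 15:04 Velir Province.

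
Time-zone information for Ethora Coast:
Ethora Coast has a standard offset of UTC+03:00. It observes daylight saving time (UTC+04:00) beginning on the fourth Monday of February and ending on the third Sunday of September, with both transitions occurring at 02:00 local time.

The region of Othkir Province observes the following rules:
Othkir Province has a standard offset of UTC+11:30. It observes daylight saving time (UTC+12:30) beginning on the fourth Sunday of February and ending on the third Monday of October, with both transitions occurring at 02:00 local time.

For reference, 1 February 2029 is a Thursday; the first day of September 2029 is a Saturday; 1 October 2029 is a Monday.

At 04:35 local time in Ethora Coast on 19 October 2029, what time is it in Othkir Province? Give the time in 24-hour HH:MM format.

13:05

1 February 2029 is a Thursday, so the first Monday is February 5 and the fourth is February 26.
1 September 2029 is a Saturday, so the first Sunday is September 2 and the third is September 16.
19 October 2029 is outside the daylight-saving period (26 February – 16 September), so Ethora Coast is on standard time, UTC+03:00.
04:35 Ethora Coast − 3h = 01:35 UTC.
1 February 2029 is a Thursday, so the first Sunday is February 4 and the fourth is February 25.
1 October 2029 is a Monday, so the first Monday is October 1 and the third is October 15.
At the standard offset (UTC+11:30), 01:35 UTC + 11h30m = 13:05 Othkir Province standard time.
The standard-time date in Othkir Province, 19 October 2029, is outside the daylight-saving period (25 February – 15 October), so Othkir Province is on standard time, UTC+11:30.
01:35 UTC + 11h30m = 13:05 Othkir Province.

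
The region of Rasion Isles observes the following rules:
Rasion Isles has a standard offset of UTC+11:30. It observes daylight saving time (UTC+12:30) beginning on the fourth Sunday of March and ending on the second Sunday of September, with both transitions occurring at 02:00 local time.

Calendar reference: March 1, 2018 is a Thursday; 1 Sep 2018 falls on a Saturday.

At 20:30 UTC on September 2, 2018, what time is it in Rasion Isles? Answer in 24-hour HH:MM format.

09:00

1 March 2018 is a Thursday, so the first Sunday is March 4 and the fourth is March 25.
1 September 2018 is a Saturday, so the first Sunday is September 2 and the second is September 9.
At the standard offset (UTC+11:30), 20:30 UTC + 11h30m = 08:00 Rasion Isles standard time (rolling into the next day, 3 September 2018).
The standard-time date in Rasion Isles, September 3, 2018, falls between 25 March and 9 September, so daylight saving is in effect and Rasion Isles is at UTC+12:30.
20:30 UTC + 12h30m = 09:00 local (rolling into the next day, 3 September 2018).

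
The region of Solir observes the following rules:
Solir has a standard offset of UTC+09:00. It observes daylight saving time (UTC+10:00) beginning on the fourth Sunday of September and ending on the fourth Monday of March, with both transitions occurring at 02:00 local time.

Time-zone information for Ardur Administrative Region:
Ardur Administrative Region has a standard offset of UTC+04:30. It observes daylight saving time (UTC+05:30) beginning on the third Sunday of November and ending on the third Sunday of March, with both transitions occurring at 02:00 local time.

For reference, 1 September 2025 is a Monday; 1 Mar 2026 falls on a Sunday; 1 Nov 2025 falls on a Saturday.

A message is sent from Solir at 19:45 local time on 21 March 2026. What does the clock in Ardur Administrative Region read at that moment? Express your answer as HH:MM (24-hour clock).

14:15

1 September 2025 is a Monday, so the first Sunday is September 7 and the fourth is September 28.
1 March 2026 is a Sunday, so the first Monday is March 2 and the fourth is March 23.
Daylight saving runs 28 September 2025 – 23 March 2026; 21 March 2026 is inside that window, so Solir is at UTC+10:00.
19:45 Solir − 10h = 09:45 UTC.
1 November 2025 is a Saturday, so the first Sunday is November 2 and the third is November 16.
1 March 2026 is a Sunday, so the first Sunday is March 1 and the third is March 15.
At the standard offset (UTC+04:30), 09:45 UTC + 4h30m = 14:15 Ardur Administrative Region standard time.
Daylight saving runs 16 November 2025 – 15 March 2026; the standard-time date in Ardur Administrative Region, 21 March 2026, is outside that window, so Ardur Administrative Region is on standard time at UTC+04:30.
09:45 UTC + 4h30m = 14:15 Ardur Administrative Region.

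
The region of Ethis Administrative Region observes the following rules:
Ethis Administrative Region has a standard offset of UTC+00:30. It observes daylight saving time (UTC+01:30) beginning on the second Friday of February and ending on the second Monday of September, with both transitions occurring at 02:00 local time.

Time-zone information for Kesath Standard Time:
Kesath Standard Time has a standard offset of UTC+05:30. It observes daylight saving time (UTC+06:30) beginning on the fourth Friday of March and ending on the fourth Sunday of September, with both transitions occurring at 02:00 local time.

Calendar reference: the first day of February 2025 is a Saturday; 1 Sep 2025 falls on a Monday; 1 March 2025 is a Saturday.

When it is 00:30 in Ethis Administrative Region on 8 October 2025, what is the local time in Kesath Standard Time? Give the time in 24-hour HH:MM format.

1 February 2025 is a Saturday, so the first Friday is February 7 and the second is February 14.
1 September 2025 is a Monday, so the first Monday is September 1 and the second is September 8.
8 October 2025 does not fall between 14 February and 8 September, so daylight saving is not in effect and Ethis Administrative Region is at UTC+00:30.
00:30 Ethis Administrative Region − 0h30m = 00:00 UTC.
1 March 2025 is a Saturday, so the first Friday is March 7 and the fourth is March 28.
1 September 2025 is a Monday, so the first Sunday is September 7 and the fourth is September 28.
At the standard offset (UTC+05:30), 00:00 UTC + 5h30m = 05:30 Kesath Standard Time standard time.
The standard-time date in Kesath Standard Time, 8 October 2025, does not fall between 28 March and 28 September, so daylight saving is not in effect and Kesath Standard Time is at UTC+05:30.
00:00 UTC + 5h30m = 05:30 Kesath Standard Time.

05:30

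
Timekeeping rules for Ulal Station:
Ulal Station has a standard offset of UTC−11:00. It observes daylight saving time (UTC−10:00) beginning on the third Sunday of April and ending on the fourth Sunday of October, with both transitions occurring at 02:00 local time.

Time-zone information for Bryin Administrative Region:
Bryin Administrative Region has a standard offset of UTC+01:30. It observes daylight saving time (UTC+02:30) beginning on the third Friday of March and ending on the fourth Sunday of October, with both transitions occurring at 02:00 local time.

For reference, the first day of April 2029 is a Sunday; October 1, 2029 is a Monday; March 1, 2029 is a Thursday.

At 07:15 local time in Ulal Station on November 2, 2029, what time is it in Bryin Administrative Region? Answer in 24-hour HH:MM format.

19:45

1 April 2029 is a Sunday, so the first Sunday is April 1 and the third is April 15.
1 October 2029 is a Monday, so the first Sunday is October 7 and the fourth is October 28.
November 2, 2029 does not fall between 15 April and 28 October, so daylight saving is not in effect and Ulal Station is at UTC−11:00.
07:15 Ulal Station + 11h = 18:15 UTC.
1 March 2029 is a Thursday, so the first Friday is March 2 and the third is March 16.
1 October 2029 is a Monday, so the first Sunday is October 7 and the fourth is October 28.
At the standard offset (UTC+01:30), 18:15 UTC + 1h30m = 19:45 Bryin Administrative Region standard time.
Daylight saving runs 16 March – 28 October; the standard-time date in Bryin Administrative Region, November 2, 2029, is outside that window, so Bryin Administrative Region is on standard time at UTC+01:30.
18:15 UTC + 1h30m = 19:45 Bryin Administrative Region.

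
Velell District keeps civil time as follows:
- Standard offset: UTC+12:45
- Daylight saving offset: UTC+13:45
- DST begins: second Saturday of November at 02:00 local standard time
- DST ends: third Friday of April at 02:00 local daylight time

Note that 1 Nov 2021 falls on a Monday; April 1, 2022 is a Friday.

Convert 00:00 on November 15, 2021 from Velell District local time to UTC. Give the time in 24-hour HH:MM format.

1 November 2021 is a Monday, so the first Saturday is November 6 and the second is November 13.
1 April 2022 is a Friday, so the first Friday is April 1 and the third is April 15.
November 15, 2021 falls between 13 November 2021 and 15 April 2022, so daylight saving is in effect and Velell District is at UTC+13:45.
00:00 local − 13h45m = 10:15 UTC (rolling into the previous day, 14 November 2021).

10:15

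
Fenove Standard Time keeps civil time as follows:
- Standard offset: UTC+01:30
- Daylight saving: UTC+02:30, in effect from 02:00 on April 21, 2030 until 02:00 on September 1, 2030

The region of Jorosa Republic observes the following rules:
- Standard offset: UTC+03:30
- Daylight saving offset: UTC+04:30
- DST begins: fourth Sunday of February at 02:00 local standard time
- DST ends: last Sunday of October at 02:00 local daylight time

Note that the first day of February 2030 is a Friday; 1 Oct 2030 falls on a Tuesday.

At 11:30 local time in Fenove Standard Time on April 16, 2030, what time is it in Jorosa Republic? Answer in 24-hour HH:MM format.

14:30

Daylight saving runs 21 April – 1 September; April 16, 2030 is outside that window, so Fenove Standard Time is on standard time at UTC+01:30.
11:30 Fenove Standard Time − 1h30m = 10:00 UTC.
1 February 2030 is a Friday, so the first Sunday is February 3 and the fourth is February 24.
1 October 2030 is a Tuesday, so Sundays fall on 6, 13, 20, 27; the last is October 27.
At the standard offset (UTC+03:30), 10:00 UTC + 3h30m = 13:30 Jorosa Republic standard time.
The standard-time date in Jorosa Republic, April 16, 2030, lies within the daylight-saving period (24 February – 27 October), so Jorosa Republic is on daylight time, UTC+04:30.
10:00 UTC + 4h30m = 14:30 Jorosa Republic.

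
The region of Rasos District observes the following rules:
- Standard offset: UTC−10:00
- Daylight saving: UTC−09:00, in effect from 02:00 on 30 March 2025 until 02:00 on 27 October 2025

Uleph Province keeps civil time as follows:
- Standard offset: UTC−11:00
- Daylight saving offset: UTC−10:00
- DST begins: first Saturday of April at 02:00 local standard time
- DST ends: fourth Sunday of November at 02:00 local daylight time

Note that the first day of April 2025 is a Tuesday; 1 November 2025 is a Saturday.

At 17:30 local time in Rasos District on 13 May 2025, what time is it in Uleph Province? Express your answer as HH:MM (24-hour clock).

16:30

13 May 2025 falls between 30 March and 27 October, so daylight saving is in effect and Rasos District is at UTC−09:00.
17:30 Rasos District + 9h = 02:30 UTC (rolling into the next day, 14 May 2025).
1 April 2025 is a Tuesday, so the first Saturday is April 5.
1 November 2025 is a Saturday, so the first Sunday is November 2 and the fourth is November 23.
At the standard offset (UTC−11:00), 02:30 UTC − 11h = 15:30 Uleph Province standard time (rolling into the previous day, 13 May 2025).
The standard-time date in Uleph Province, 13 May 2025, lies within the daylight-saving period (5 April – 23 November), so Uleph Province is on daylight time, UTC−10:00.
02:30 UTC − 10h = 16:30 Uleph Province (rolling into the previous day, 13 May 2025).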